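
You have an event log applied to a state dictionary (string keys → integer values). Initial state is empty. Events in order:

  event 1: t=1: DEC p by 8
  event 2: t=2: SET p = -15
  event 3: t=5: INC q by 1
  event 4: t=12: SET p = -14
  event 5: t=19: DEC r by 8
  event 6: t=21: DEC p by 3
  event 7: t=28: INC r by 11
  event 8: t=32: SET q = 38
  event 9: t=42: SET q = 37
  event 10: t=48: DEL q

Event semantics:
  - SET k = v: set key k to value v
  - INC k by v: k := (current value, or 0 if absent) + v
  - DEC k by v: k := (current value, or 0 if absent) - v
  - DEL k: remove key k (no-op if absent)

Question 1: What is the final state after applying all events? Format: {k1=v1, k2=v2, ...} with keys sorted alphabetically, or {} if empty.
Answer: {p=-17, r=3}

Derivation:
  after event 1 (t=1: DEC p by 8): {p=-8}
  after event 2 (t=2: SET p = -15): {p=-15}
  after event 3 (t=5: INC q by 1): {p=-15, q=1}
  after event 4 (t=12: SET p = -14): {p=-14, q=1}
  after event 5 (t=19: DEC r by 8): {p=-14, q=1, r=-8}
  after event 6 (t=21: DEC p by 3): {p=-17, q=1, r=-8}
  after event 7 (t=28: INC r by 11): {p=-17, q=1, r=3}
  after event 8 (t=32: SET q = 38): {p=-17, q=38, r=3}
  after event 9 (t=42: SET q = 37): {p=-17, q=37, r=3}
  after event 10 (t=48: DEL q): {p=-17, r=3}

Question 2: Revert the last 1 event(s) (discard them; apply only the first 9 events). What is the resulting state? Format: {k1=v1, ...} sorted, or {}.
Keep first 9 events (discard last 1):
  after event 1 (t=1: DEC p by 8): {p=-8}
  after event 2 (t=2: SET p = -15): {p=-15}
  after event 3 (t=5: INC q by 1): {p=-15, q=1}
  after event 4 (t=12: SET p = -14): {p=-14, q=1}
  after event 5 (t=19: DEC r by 8): {p=-14, q=1, r=-8}
  after event 6 (t=21: DEC p by 3): {p=-17, q=1, r=-8}
  after event 7 (t=28: INC r by 11): {p=-17, q=1, r=3}
  after event 8 (t=32: SET q = 38): {p=-17, q=38, r=3}
  after event 9 (t=42: SET q = 37): {p=-17, q=37, r=3}

Answer: {p=-17, q=37, r=3}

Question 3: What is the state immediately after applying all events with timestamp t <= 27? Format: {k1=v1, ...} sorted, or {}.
Apply events with t <= 27 (6 events):
  after event 1 (t=1: DEC p by 8): {p=-8}
  after event 2 (t=2: SET p = -15): {p=-15}
  after event 3 (t=5: INC q by 1): {p=-15, q=1}
  after event 4 (t=12: SET p = -14): {p=-14, q=1}
  after event 5 (t=19: DEC r by 8): {p=-14, q=1, r=-8}
  after event 6 (t=21: DEC p by 3): {p=-17, q=1, r=-8}

Answer: {p=-17, q=1, r=-8}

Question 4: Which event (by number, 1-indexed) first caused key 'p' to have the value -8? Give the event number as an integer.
Answer: 1

Derivation:
Looking for first event where p becomes -8:
  event 1: p (absent) -> -8  <-- first match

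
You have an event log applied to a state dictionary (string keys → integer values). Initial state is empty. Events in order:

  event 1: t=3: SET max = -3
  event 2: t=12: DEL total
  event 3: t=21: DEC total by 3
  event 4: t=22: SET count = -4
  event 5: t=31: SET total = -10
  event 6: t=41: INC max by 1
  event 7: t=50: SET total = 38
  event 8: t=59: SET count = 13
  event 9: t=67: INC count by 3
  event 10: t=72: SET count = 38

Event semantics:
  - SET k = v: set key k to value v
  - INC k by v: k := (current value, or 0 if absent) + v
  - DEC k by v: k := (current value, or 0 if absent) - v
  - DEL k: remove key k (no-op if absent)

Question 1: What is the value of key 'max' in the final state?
Answer: -2

Derivation:
Track key 'max' through all 10 events:
  event 1 (t=3: SET max = -3): max (absent) -> -3
  event 2 (t=12: DEL total): max unchanged
  event 3 (t=21: DEC total by 3): max unchanged
  event 4 (t=22: SET count = -4): max unchanged
  event 5 (t=31: SET total = -10): max unchanged
  event 6 (t=41: INC max by 1): max -3 -> -2
  event 7 (t=50: SET total = 38): max unchanged
  event 8 (t=59: SET count = 13): max unchanged
  event 9 (t=67: INC count by 3): max unchanged
  event 10 (t=72: SET count = 38): max unchanged
Final: max = -2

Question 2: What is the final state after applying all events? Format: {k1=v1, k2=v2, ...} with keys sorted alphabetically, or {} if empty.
  after event 1 (t=3: SET max = -3): {max=-3}
  after event 2 (t=12: DEL total): {max=-3}
  after event 3 (t=21: DEC total by 3): {max=-3, total=-3}
  after event 4 (t=22: SET count = -4): {count=-4, max=-3, total=-3}
  after event 5 (t=31: SET total = -10): {count=-4, max=-3, total=-10}
  after event 6 (t=41: INC max by 1): {count=-4, max=-2, total=-10}
  after event 7 (t=50: SET total = 38): {count=-4, max=-2, total=38}
  after event 8 (t=59: SET count = 13): {count=13, max=-2, total=38}
  after event 9 (t=67: INC count by 3): {count=16, max=-2, total=38}
  after event 10 (t=72: SET count = 38): {count=38, max=-2, total=38}

Answer: {count=38, max=-2, total=38}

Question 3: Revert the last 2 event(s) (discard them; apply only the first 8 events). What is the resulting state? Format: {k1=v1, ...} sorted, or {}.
Keep first 8 events (discard last 2):
  after event 1 (t=3: SET max = -3): {max=-3}
  after event 2 (t=12: DEL total): {max=-3}
  after event 3 (t=21: DEC total by 3): {max=-3, total=-3}
  after event 4 (t=22: SET count = -4): {count=-4, max=-3, total=-3}
  after event 5 (t=31: SET total = -10): {count=-4, max=-3, total=-10}
  after event 6 (t=41: INC max by 1): {count=-4, max=-2, total=-10}
  after event 7 (t=50: SET total = 38): {count=-4, max=-2, total=38}
  after event 8 (t=59: SET count = 13): {count=13, max=-2, total=38}

Answer: {count=13, max=-2, total=38}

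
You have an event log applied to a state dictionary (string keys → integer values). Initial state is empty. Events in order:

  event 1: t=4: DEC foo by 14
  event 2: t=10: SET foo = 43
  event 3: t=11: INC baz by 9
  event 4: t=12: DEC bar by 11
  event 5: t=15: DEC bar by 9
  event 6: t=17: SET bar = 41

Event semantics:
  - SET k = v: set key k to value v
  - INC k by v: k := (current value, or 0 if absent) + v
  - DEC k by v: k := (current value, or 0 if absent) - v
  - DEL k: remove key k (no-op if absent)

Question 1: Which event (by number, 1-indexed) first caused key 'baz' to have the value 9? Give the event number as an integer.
Answer: 3

Derivation:
Looking for first event where baz becomes 9:
  event 3: baz (absent) -> 9  <-- first match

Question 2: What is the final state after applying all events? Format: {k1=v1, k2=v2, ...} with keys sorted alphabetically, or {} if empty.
  after event 1 (t=4: DEC foo by 14): {foo=-14}
  after event 2 (t=10: SET foo = 43): {foo=43}
  after event 3 (t=11: INC baz by 9): {baz=9, foo=43}
  after event 4 (t=12: DEC bar by 11): {bar=-11, baz=9, foo=43}
  after event 5 (t=15: DEC bar by 9): {bar=-20, baz=9, foo=43}
  after event 6 (t=17: SET bar = 41): {bar=41, baz=9, foo=43}

Answer: {bar=41, baz=9, foo=43}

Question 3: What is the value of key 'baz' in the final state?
Track key 'baz' through all 6 events:
  event 1 (t=4: DEC foo by 14): baz unchanged
  event 2 (t=10: SET foo = 43): baz unchanged
  event 3 (t=11: INC baz by 9): baz (absent) -> 9
  event 4 (t=12: DEC bar by 11): baz unchanged
  event 5 (t=15: DEC bar by 9): baz unchanged
  event 6 (t=17: SET bar = 41): baz unchanged
Final: baz = 9

Answer: 9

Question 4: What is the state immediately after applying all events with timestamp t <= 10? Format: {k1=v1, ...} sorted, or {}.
Apply events with t <= 10 (2 events):
  after event 1 (t=4: DEC foo by 14): {foo=-14}
  after event 2 (t=10: SET foo = 43): {foo=43}

Answer: {foo=43}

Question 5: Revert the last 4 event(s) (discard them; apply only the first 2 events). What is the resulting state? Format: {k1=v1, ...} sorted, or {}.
Answer: {foo=43}

Derivation:
Keep first 2 events (discard last 4):
  after event 1 (t=4: DEC foo by 14): {foo=-14}
  after event 2 (t=10: SET foo = 43): {foo=43}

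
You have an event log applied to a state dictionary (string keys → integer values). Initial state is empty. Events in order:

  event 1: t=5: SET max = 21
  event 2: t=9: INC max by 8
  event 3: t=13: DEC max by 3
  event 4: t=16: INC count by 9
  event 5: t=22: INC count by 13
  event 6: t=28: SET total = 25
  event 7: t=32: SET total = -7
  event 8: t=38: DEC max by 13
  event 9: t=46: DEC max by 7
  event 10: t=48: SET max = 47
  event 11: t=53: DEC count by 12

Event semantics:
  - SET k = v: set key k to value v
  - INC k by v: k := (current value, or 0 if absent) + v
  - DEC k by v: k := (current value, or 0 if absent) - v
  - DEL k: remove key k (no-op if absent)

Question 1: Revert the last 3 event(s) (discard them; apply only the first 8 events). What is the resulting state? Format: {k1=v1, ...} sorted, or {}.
Answer: {count=22, max=13, total=-7}

Derivation:
Keep first 8 events (discard last 3):
  after event 1 (t=5: SET max = 21): {max=21}
  after event 2 (t=9: INC max by 8): {max=29}
  after event 3 (t=13: DEC max by 3): {max=26}
  after event 4 (t=16: INC count by 9): {count=9, max=26}
  after event 5 (t=22: INC count by 13): {count=22, max=26}
  after event 6 (t=28: SET total = 25): {count=22, max=26, total=25}
  after event 7 (t=32: SET total = -7): {count=22, max=26, total=-7}
  after event 8 (t=38: DEC max by 13): {count=22, max=13, total=-7}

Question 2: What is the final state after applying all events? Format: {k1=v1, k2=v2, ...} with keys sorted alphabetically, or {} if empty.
Answer: {count=10, max=47, total=-7}

Derivation:
  after event 1 (t=5: SET max = 21): {max=21}
  after event 2 (t=9: INC max by 8): {max=29}
  after event 3 (t=13: DEC max by 3): {max=26}
  after event 4 (t=16: INC count by 9): {count=9, max=26}
  after event 5 (t=22: INC count by 13): {count=22, max=26}
  after event 6 (t=28: SET total = 25): {count=22, max=26, total=25}
  after event 7 (t=32: SET total = -7): {count=22, max=26, total=-7}
  after event 8 (t=38: DEC max by 13): {count=22, max=13, total=-7}
  after event 9 (t=46: DEC max by 7): {count=22, max=6, total=-7}
  after event 10 (t=48: SET max = 47): {count=22, max=47, total=-7}
  after event 11 (t=53: DEC count by 12): {count=10, max=47, total=-7}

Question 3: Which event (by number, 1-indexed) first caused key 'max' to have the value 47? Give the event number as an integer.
Looking for first event where max becomes 47:
  event 1: max = 21
  event 2: max = 29
  event 3: max = 26
  event 4: max = 26
  event 5: max = 26
  event 6: max = 26
  event 7: max = 26
  event 8: max = 13
  event 9: max = 6
  event 10: max 6 -> 47  <-- first match

Answer: 10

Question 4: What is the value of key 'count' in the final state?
Answer: 10

Derivation:
Track key 'count' through all 11 events:
  event 1 (t=5: SET max = 21): count unchanged
  event 2 (t=9: INC max by 8): count unchanged
  event 3 (t=13: DEC max by 3): count unchanged
  event 4 (t=16: INC count by 9): count (absent) -> 9
  event 5 (t=22: INC count by 13): count 9 -> 22
  event 6 (t=28: SET total = 25): count unchanged
  event 7 (t=32: SET total = -7): count unchanged
  event 8 (t=38: DEC max by 13): count unchanged
  event 9 (t=46: DEC max by 7): count unchanged
  event 10 (t=48: SET max = 47): count unchanged
  event 11 (t=53: DEC count by 12): count 22 -> 10
Final: count = 10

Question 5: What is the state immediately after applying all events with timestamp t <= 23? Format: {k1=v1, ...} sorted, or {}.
Apply events with t <= 23 (5 events):
  after event 1 (t=5: SET max = 21): {max=21}
  after event 2 (t=9: INC max by 8): {max=29}
  after event 3 (t=13: DEC max by 3): {max=26}
  after event 4 (t=16: INC count by 9): {count=9, max=26}
  after event 5 (t=22: INC count by 13): {count=22, max=26}

Answer: {count=22, max=26}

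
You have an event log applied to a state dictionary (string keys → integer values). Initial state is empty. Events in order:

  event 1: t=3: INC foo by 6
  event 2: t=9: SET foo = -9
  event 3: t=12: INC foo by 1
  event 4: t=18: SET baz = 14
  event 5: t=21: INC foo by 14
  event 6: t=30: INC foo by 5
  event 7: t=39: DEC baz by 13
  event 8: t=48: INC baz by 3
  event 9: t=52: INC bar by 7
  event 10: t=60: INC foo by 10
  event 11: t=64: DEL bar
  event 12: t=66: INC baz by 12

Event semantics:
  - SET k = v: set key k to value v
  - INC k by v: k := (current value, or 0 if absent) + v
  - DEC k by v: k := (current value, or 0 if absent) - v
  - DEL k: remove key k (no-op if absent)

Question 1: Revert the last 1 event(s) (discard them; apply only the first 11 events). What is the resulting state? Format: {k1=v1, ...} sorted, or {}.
Keep first 11 events (discard last 1):
  after event 1 (t=3: INC foo by 6): {foo=6}
  after event 2 (t=9: SET foo = -9): {foo=-9}
  after event 3 (t=12: INC foo by 1): {foo=-8}
  after event 4 (t=18: SET baz = 14): {baz=14, foo=-8}
  after event 5 (t=21: INC foo by 14): {baz=14, foo=6}
  after event 6 (t=30: INC foo by 5): {baz=14, foo=11}
  after event 7 (t=39: DEC baz by 13): {baz=1, foo=11}
  after event 8 (t=48: INC baz by 3): {baz=4, foo=11}
  after event 9 (t=52: INC bar by 7): {bar=7, baz=4, foo=11}
  after event 10 (t=60: INC foo by 10): {bar=7, baz=4, foo=21}
  after event 11 (t=64: DEL bar): {baz=4, foo=21}

Answer: {baz=4, foo=21}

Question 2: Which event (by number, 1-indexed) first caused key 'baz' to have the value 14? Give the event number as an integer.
Looking for first event where baz becomes 14:
  event 4: baz (absent) -> 14  <-- first match

Answer: 4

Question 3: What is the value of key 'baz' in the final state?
Track key 'baz' through all 12 events:
  event 1 (t=3: INC foo by 6): baz unchanged
  event 2 (t=9: SET foo = -9): baz unchanged
  event 3 (t=12: INC foo by 1): baz unchanged
  event 4 (t=18: SET baz = 14): baz (absent) -> 14
  event 5 (t=21: INC foo by 14): baz unchanged
  event 6 (t=30: INC foo by 5): baz unchanged
  event 7 (t=39: DEC baz by 13): baz 14 -> 1
  event 8 (t=48: INC baz by 3): baz 1 -> 4
  event 9 (t=52: INC bar by 7): baz unchanged
  event 10 (t=60: INC foo by 10): baz unchanged
  event 11 (t=64: DEL bar): baz unchanged
  event 12 (t=66: INC baz by 12): baz 4 -> 16
Final: baz = 16

Answer: 16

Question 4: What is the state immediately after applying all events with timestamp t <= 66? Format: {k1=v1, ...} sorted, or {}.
Answer: {baz=16, foo=21}

Derivation:
Apply events with t <= 66 (12 events):
  after event 1 (t=3: INC foo by 6): {foo=6}
  after event 2 (t=9: SET foo = -9): {foo=-9}
  after event 3 (t=12: INC foo by 1): {foo=-8}
  after event 4 (t=18: SET baz = 14): {baz=14, foo=-8}
  after event 5 (t=21: INC foo by 14): {baz=14, foo=6}
  after event 6 (t=30: INC foo by 5): {baz=14, foo=11}
  after event 7 (t=39: DEC baz by 13): {baz=1, foo=11}
  after event 8 (t=48: INC baz by 3): {baz=4, foo=11}
  after event 9 (t=52: INC bar by 7): {bar=7, baz=4, foo=11}
  after event 10 (t=60: INC foo by 10): {bar=7, baz=4, foo=21}
  after event 11 (t=64: DEL bar): {baz=4, foo=21}
  after event 12 (t=66: INC baz by 12): {baz=16, foo=21}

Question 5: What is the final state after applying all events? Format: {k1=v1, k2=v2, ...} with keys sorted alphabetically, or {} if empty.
Answer: {baz=16, foo=21}

Derivation:
  after event 1 (t=3: INC foo by 6): {foo=6}
  after event 2 (t=9: SET foo = -9): {foo=-9}
  after event 3 (t=12: INC foo by 1): {foo=-8}
  after event 4 (t=18: SET baz = 14): {baz=14, foo=-8}
  after event 5 (t=21: INC foo by 14): {baz=14, foo=6}
  after event 6 (t=30: INC foo by 5): {baz=14, foo=11}
  after event 7 (t=39: DEC baz by 13): {baz=1, foo=11}
  after event 8 (t=48: INC baz by 3): {baz=4, foo=11}
  after event 9 (t=52: INC bar by 7): {bar=7, baz=4, foo=11}
  after event 10 (t=60: INC foo by 10): {bar=7, baz=4, foo=21}
  after event 11 (t=64: DEL bar): {baz=4, foo=21}
  after event 12 (t=66: INC baz by 12): {baz=16, foo=21}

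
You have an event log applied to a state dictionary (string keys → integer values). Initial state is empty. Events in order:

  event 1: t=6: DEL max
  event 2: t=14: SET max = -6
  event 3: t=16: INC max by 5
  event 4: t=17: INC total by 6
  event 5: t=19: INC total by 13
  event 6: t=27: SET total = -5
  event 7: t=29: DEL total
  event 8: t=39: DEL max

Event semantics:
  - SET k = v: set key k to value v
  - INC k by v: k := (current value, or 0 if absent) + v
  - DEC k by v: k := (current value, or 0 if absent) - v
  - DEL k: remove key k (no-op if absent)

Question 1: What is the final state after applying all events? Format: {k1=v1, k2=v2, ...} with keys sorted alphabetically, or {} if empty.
  after event 1 (t=6: DEL max): {}
  after event 2 (t=14: SET max = -6): {max=-6}
  after event 3 (t=16: INC max by 5): {max=-1}
  after event 4 (t=17: INC total by 6): {max=-1, total=6}
  after event 5 (t=19: INC total by 13): {max=-1, total=19}
  after event 6 (t=27: SET total = -5): {max=-1, total=-5}
  after event 7 (t=29: DEL total): {max=-1}
  after event 8 (t=39: DEL max): {}

Answer: {}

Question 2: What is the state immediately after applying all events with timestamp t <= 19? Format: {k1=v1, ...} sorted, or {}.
Apply events with t <= 19 (5 events):
  after event 1 (t=6: DEL max): {}
  after event 2 (t=14: SET max = -6): {max=-6}
  after event 3 (t=16: INC max by 5): {max=-1}
  after event 4 (t=17: INC total by 6): {max=-1, total=6}
  after event 5 (t=19: INC total by 13): {max=-1, total=19}

Answer: {max=-1, total=19}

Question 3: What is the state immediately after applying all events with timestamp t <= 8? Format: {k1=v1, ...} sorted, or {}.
Apply events with t <= 8 (1 events):
  after event 1 (t=6: DEL max): {}

Answer: {}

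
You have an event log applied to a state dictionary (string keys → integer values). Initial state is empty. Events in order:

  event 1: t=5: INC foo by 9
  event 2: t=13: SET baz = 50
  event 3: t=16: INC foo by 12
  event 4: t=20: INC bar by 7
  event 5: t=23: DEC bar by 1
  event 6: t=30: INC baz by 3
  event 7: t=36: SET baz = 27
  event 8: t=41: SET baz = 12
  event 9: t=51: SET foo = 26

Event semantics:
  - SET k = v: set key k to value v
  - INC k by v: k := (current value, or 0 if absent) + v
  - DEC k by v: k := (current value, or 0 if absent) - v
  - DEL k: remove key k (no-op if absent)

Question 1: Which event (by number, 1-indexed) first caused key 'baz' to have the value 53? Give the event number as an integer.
Answer: 6

Derivation:
Looking for first event where baz becomes 53:
  event 2: baz = 50
  event 3: baz = 50
  event 4: baz = 50
  event 5: baz = 50
  event 6: baz 50 -> 53  <-- first match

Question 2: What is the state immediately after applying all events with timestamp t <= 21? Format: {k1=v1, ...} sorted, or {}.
Answer: {bar=7, baz=50, foo=21}

Derivation:
Apply events with t <= 21 (4 events):
  after event 1 (t=5: INC foo by 9): {foo=9}
  after event 2 (t=13: SET baz = 50): {baz=50, foo=9}
  after event 3 (t=16: INC foo by 12): {baz=50, foo=21}
  after event 4 (t=20: INC bar by 7): {bar=7, baz=50, foo=21}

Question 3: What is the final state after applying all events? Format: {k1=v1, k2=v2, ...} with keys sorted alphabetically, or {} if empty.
  after event 1 (t=5: INC foo by 9): {foo=9}
  after event 2 (t=13: SET baz = 50): {baz=50, foo=9}
  after event 3 (t=16: INC foo by 12): {baz=50, foo=21}
  after event 4 (t=20: INC bar by 7): {bar=7, baz=50, foo=21}
  after event 5 (t=23: DEC bar by 1): {bar=6, baz=50, foo=21}
  after event 6 (t=30: INC baz by 3): {bar=6, baz=53, foo=21}
  after event 7 (t=36: SET baz = 27): {bar=6, baz=27, foo=21}
  after event 8 (t=41: SET baz = 12): {bar=6, baz=12, foo=21}
  after event 9 (t=51: SET foo = 26): {bar=6, baz=12, foo=26}

Answer: {bar=6, baz=12, foo=26}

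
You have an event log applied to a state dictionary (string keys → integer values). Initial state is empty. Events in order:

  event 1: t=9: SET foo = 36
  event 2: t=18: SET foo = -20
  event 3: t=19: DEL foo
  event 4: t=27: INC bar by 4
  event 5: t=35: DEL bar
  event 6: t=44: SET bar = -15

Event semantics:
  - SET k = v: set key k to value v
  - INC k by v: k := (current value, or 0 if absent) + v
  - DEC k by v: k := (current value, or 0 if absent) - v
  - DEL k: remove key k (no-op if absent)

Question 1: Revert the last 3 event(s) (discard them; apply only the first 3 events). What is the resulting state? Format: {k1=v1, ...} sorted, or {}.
Keep first 3 events (discard last 3):
  after event 1 (t=9: SET foo = 36): {foo=36}
  after event 2 (t=18: SET foo = -20): {foo=-20}
  after event 3 (t=19: DEL foo): {}

Answer: {}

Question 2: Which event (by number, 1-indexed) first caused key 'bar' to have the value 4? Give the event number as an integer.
Answer: 4

Derivation:
Looking for first event where bar becomes 4:
  event 4: bar (absent) -> 4  <-- first match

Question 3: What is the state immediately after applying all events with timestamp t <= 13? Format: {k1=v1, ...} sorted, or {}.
Apply events with t <= 13 (1 events):
  after event 1 (t=9: SET foo = 36): {foo=36}

Answer: {foo=36}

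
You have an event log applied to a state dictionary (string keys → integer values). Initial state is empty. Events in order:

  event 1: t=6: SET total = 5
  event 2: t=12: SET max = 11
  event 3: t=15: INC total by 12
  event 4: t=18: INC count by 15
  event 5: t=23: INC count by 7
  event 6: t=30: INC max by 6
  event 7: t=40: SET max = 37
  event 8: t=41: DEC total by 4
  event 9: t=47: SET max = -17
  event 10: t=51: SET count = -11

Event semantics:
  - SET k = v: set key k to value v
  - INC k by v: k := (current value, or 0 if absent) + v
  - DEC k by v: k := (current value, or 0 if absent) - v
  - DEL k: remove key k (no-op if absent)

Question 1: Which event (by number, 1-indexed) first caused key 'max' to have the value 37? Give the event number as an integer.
Looking for first event where max becomes 37:
  event 2: max = 11
  event 3: max = 11
  event 4: max = 11
  event 5: max = 11
  event 6: max = 17
  event 7: max 17 -> 37  <-- first match

Answer: 7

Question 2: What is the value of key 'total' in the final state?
Answer: 13

Derivation:
Track key 'total' through all 10 events:
  event 1 (t=6: SET total = 5): total (absent) -> 5
  event 2 (t=12: SET max = 11): total unchanged
  event 3 (t=15: INC total by 12): total 5 -> 17
  event 4 (t=18: INC count by 15): total unchanged
  event 5 (t=23: INC count by 7): total unchanged
  event 6 (t=30: INC max by 6): total unchanged
  event 7 (t=40: SET max = 37): total unchanged
  event 8 (t=41: DEC total by 4): total 17 -> 13
  event 9 (t=47: SET max = -17): total unchanged
  event 10 (t=51: SET count = -11): total unchanged
Final: total = 13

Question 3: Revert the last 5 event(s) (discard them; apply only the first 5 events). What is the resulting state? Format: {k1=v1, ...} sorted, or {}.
Answer: {count=22, max=11, total=17}

Derivation:
Keep first 5 events (discard last 5):
  after event 1 (t=6: SET total = 5): {total=5}
  after event 2 (t=12: SET max = 11): {max=11, total=5}
  after event 3 (t=15: INC total by 12): {max=11, total=17}
  after event 4 (t=18: INC count by 15): {count=15, max=11, total=17}
  after event 5 (t=23: INC count by 7): {count=22, max=11, total=17}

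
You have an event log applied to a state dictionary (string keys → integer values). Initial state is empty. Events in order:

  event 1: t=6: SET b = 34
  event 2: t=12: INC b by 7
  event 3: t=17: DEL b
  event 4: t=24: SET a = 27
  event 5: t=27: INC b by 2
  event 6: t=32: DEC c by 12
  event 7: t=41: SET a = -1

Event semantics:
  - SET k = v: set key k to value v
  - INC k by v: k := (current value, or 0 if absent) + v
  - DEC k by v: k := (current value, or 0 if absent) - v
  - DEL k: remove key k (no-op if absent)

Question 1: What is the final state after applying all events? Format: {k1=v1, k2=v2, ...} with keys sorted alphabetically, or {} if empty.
Answer: {a=-1, b=2, c=-12}

Derivation:
  after event 1 (t=6: SET b = 34): {b=34}
  after event 2 (t=12: INC b by 7): {b=41}
  after event 3 (t=17: DEL b): {}
  after event 4 (t=24: SET a = 27): {a=27}
  after event 5 (t=27: INC b by 2): {a=27, b=2}
  after event 6 (t=32: DEC c by 12): {a=27, b=2, c=-12}
  after event 7 (t=41: SET a = -1): {a=-1, b=2, c=-12}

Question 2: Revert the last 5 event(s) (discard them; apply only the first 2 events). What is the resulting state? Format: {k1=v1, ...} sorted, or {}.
Answer: {b=41}

Derivation:
Keep first 2 events (discard last 5):
  after event 1 (t=6: SET b = 34): {b=34}
  after event 2 (t=12: INC b by 7): {b=41}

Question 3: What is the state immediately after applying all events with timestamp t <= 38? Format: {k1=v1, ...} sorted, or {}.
Apply events with t <= 38 (6 events):
  after event 1 (t=6: SET b = 34): {b=34}
  after event 2 (t=12: INC b by 7): {b=41}
  after event 3 (t=17: DEL b): {}
  after event 4 (t=24: SET a = 27): {a=27}
  after event 5 (t=27: INC b by 2): {a=27, b=2}
  after event 6 (t=32: DEC c by 12): {a=27, b=2, c=-12}

Answer: {a=27, b=2, c=-12}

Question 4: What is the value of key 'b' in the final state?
Track key 'b' through all 7 events:
  event 1 (t=6: SET b = 34): b (absent) -> 34
  event 2 (t=12: INC b by 7): b 34 -> 41
  event 3 (t=17: DEL b): b 41 -> (absent)
  event 4 (t=24: SET a = 27): b unchanged
  event 5 (t=27: INC b by 2): b (absent) -> 2
  event 6 (t=32: DEC c by 12): b unchanged
  event 7 (t=41: SET a = -1): b unchanged
Final: b = 2

Answer: 2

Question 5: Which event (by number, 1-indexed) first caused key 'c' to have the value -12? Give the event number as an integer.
Answer: 6

Derivation:
Looking for first event where c becomes -12:
  event 6: c (absent) -> -12  <-- first match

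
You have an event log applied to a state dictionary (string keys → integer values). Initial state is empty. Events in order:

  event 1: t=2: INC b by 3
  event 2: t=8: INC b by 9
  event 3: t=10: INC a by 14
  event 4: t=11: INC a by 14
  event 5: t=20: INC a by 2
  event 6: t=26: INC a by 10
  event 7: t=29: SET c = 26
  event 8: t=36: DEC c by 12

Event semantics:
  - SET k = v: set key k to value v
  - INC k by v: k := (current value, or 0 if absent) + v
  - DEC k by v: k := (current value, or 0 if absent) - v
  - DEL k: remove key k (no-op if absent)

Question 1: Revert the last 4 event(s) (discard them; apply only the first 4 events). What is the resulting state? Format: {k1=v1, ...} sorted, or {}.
Answer: {a=28, b=12}

Derivation:
Keep first 4 events (discard last 4):
  after event 1 (t=2: INC b by 3): {b=3}
  after event 2 (t=8: INC b by 9): {b=12}
  after event 3 (t=10: INC a by 14): {a=14, b=12}
  after event 4 (t=11: INC a by 14): {a=28, b=12}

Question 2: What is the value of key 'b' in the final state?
Track key 'b' through all 8 events:
  event 1 (t=2: INC b by 3): b (absent) -> 3
  event 2 (t=8: INC b by 9): b 3 -> 12
  event 3 (t=10: INC a by 14): b unchanged
  event 4 (t=11: INC a by 14): b unchanged
  event 5 (t=20: INC a by 2): b unchanged
  event 6 (t=26: INC a by 10): b unchanged
  event 7 (t=29: SET c = 26): b unchanged
  event 8 (t=36: DEC c by 12): b unchanged
Final: b = 12

Answer: 12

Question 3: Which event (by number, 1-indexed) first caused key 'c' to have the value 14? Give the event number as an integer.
Looking for first event where c becomes 14:
  event 7: c = 26
  event 8: c 26 -> 14  <-- first match

Answer: 8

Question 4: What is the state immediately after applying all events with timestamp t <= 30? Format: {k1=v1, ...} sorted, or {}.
Answer: {a=40, b=12, c=26}

Derivation:
Apply events with t <= 30 (7 events):
  after event 1 (t=2: INC b by 3): {b=3}
  after event 2 (t=8: INC b by 9): {b=12}
  after event 3 (t=10: INC a by 14): {a=14, b=12}
  after event 4 (t=11: INC a by 14): {a=28, b=12}
  after event 5 (t=20: INC a by 2): {a=30, b=12}
  after event 6 (t=26: INC a by 10): {a=40, b=12}
  after event 7 (t=29: SET c = 26): {a=40, b=12, c=26}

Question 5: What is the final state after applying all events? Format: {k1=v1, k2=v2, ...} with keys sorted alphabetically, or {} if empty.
  after event 1 (t=2: INC b by 3): {b=3}
  after event 2 (t=8: INC b by 9): {b=12}
  after event 3 (t=10: INC a by 14): {a=14, b=12}
  after event 4 (t=11: INC a by 14): {a=28, b=12}
  after event 5 (t=20: INC a by 2): {a=30, b=12}
  after event 6 (t=26: INC a by 10): {a=40, b=12}
  after event 7 (t=29: SET c = 26): {a=40, b=12, c=26}
  after event 8 (t=36: DEC c by 12): {a=40, b=12, c=14}

Answer: {a=40, b=12, c=14}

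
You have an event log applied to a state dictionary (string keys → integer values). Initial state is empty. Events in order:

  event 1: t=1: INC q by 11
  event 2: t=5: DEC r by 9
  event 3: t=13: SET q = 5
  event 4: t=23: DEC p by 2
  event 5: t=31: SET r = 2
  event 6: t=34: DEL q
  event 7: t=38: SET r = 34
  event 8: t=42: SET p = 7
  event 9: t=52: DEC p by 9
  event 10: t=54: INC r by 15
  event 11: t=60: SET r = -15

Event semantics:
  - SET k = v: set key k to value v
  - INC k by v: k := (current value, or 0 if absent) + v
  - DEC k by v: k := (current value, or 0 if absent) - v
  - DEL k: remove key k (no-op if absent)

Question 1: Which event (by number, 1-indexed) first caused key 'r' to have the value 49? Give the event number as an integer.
Looking for first event where r becomes 49:
  event 2: r = -9
  event 3: r = -9
  event 4: r = -9
  event 5: r = 2
  event 6: r = 2
  event 7: r = 34
  event 8: r = 34
  event 9: r = 34
  event 10: r 34 -> 49  <-- first match

Answer: 10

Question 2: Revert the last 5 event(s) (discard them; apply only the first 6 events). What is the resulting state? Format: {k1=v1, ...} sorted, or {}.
Answer: {p=-2, r=2}

Derivation:
Keep first 6 events (discard last 5):
  after event 1 (t=1: INC q by 11): {q=11}
  after event 2 (t=5: DEC r by 9): {q=11, r=-9}
  after event 3 (t=13: SET q = 5): {q=5, r=-9}
  after event 4 (t=23: DEC p by 2): {p=-2, q=5, r=-9}
  after event 5 (t=31: SET r = 2): {p=-2, q=5, r=2}
  after event 6 (t=34: DEL q): {p=-2, r=2}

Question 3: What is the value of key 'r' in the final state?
Answer: -15

Derivation:
Track key 'r' through all 11 events:
  event 1 (t=1: INC q by 11): r unchanged
  event 2 (t=5: DEC r by 9): r (absent) -> -9
  event 3 (t=13: SET q = 5): r unchanged
  event 4 (t=23: DEC p by 2): r unchanged
  event 5 (t=31: SET r = 2): r -9 -> 2
  event 6 (t=34: DEL q): r unchanged
  event 7 (t=38: SET r = 34): r 2 -> 34
  event 8 (t=42: SET p = 7): r unchanged
  event 9 (t=52: DEC p by 9): r unchanged
  event 10 (t=54: INC r by 15): r 34 -> 49
  event 11 (t=60: SET r = -15): r 49 -> -15
Final: r = -15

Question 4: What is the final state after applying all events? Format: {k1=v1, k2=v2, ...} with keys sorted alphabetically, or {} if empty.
Answer: {p=-2, r=-15}

Derivation:
  after event 1 (t=1: INC q by 11): {q=11}
  after event 2 (t=5: DEC r by 9): {q=11, r=-9}
  after event 3 (t=13: SET q = 5): {q=5, r=-9}
  after event 4 (t=23: DEC p by 2): {p=-2, q=5, r=-9}
  after event 5 (t=31: SET r = 2): {p=-2, q=5, r=2}
  after event 6 (t=34: DEL q): {p=-2, r=2}
  after event 7 (t=38: SET r = 34): {p=-2, r=34}
  after event 8 (t=42: SET p = 7): {p=7, r=34}
  after event 9 (t=52: DEC p by 9): {p=-2, r=34}
  after event 10 (t=54: INC r by 15): {p=-2, r=49}
  after event 11 (t=60: SET r = -15): {p=-2, r=-15}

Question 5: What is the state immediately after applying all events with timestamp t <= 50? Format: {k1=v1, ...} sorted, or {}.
Apply events with t <= 50 (8 events):
  after event 1 (t=1: INC q by 11): {q=11}
  after event 2 (t=5: DEC r by 9): {q=11, r=-9}
  after event 3 (t=13: SET q = 5): {q=5, r=-9}
  after event 4 (t=23: DEC p by 2): {p=-2, q=5, r=-9}
  after event 5 (t=31: SET r = 2): {p=-2, q=5, r=2}
  after event 6 (t=34: DEL q): {p=-2, r=2}
  after event 7 (t=38: SET r = 34): {p=-2, r=34}
  after event 8 (t=42: SET p = 7): {p=7, r=34}

Answer: {p=7, r=34}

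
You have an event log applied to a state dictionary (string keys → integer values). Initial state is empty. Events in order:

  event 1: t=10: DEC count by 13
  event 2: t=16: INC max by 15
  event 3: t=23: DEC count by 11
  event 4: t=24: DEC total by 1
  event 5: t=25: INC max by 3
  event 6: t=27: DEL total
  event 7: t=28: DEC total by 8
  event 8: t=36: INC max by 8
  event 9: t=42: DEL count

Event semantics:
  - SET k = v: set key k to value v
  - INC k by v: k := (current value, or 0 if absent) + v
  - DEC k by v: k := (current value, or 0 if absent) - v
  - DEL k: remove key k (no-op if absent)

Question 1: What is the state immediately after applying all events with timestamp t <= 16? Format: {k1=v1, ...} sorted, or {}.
Answer: {count=-13, max=15}

Derivation:
Apply events with t <= 16 (2 events):
  after event 1 (t=10: DEC count by 13): {count=-13}
  after event 2 (t=16: INC max by 15): {count=-13, max=15}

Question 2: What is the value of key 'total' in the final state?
Track key 'total' through all 9 events:
  event 1 (t=10: DEC count by 13): total unchanged
  event 2 (t=16: INC max by 15): total unchanged
  event 3 (t=23: DEC count by 11): total unchanged
  event 4 (t=24: DEC total by 1): total (absent) -> -1
  event 5 (t=25: INC max by 3): total unchanged
  event 6 (t=27: DEL total): total -1 -> (absent)
  event 7 (t=28: DEC total by 8): total (absent) -> -8
  event 8 (t=36: INC max by 8): total unchanged
  event 9 (t=42: DEL count): total unchanged
Final: total = -8

Answer: -8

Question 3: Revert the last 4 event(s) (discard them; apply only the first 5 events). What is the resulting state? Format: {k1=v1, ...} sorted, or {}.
Answer: {count=-24, max=18, total=-1}

Derivation:
Keep first 5 events (discard last 4):
  after event 1 (t=10: DEC count by 13): {count=-13}
  after event 2 (t=16: INC max by 15): {count=-13, max=15}
  after event 3 (t=23: DEC count by 11): {count=-24, max=15}
  after event 4 (t=24: DEC total by 1): {count=-24, max=15, total=-1}
  after event 5 (t=25: INC max by 3): {count=-24, max=18, total=-1}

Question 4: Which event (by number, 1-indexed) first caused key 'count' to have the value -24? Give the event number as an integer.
Looking for first event where count becomes -24:
  event 1: count = -13
  event 2: count = -13
  event 3: count -13 -> -24  <-- first match

Answer: 3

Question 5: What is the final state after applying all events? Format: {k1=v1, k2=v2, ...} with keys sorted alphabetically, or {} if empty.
Answer: {max=26, total=-8}

Derivation:
  after event 1 (t=10: DEC count by 13): {count=-13}
  after event 2 (t=16: INC max by 15): {count=-13, max=15}
  after event 3 (t=23: DEC count by 11): {count=-24, max=15}
  after event 4 (t=24: DEC total by 1): {count=-24, max=15, total=-1}
  after event 5 (t=25: INC max by 3): {count=-24, max=18, total=-1}
  after event 6 (t=27: DEL total): {count=-24, max=18}
  after event 7 (t=28: DEC total by 8): {count=-24, max=18, total=-8}
  after event 8 (t=36: INC max by 8): {count=-24, max=26, total=-8}
  after event 9 (t=42: DEL count): {max=26, total=-8}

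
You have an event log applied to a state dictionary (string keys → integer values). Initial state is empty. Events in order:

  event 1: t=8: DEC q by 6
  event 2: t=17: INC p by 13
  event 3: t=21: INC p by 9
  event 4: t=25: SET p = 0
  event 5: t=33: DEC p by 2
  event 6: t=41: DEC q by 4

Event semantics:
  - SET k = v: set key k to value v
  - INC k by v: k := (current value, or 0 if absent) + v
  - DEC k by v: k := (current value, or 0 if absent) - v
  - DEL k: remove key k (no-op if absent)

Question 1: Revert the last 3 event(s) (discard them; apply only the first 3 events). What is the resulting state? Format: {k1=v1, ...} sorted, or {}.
Answer: {p=22, q=-6}

Derivation:
Keep first 3 events (discard last 3):
  after event 1 (t=8: DEC q by 6): {q=-6}
  after event 2 (t=17: INC p by 13): {p=13, q=-6}
  after event 3 (t=21: INC p by 9): {p=22, q=-6}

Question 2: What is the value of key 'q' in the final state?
Track key 'q' through all 6 events:
  event 1 (t=8: DEC q by 6): q (absent) -> -6
  event 2 (t=17: INC p by 13): q unchanged
  event 3 (t=21: INC p by 9): q unchanged
  event 4 (t=25: SET p = 0): q unchanged
  event 5 (t=33: DEC p by 2): q unchanged
  event 6 (t=41: DEC q by 4): q -6 -> -10
Final: q = -10

Answer: -10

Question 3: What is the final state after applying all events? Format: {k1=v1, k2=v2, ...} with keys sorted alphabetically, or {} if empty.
Answer: {p=-2, q=-10}

Derivation:
  after event 1 (t=8: DEC q by 6): {q=-6}
  after event 2 (t=17: INC p by 13): {p=13, q=-6}
  after event 3 (t=21: INC p by 9): {p=22, q=-6}
  after event 4 (t=25: SET p = 0): {p=0, q=-6}
  after event 5 (t=33: DEC p by 2): {p=-2, q=-6}
  after event 6 (t=41: DEC q by 4): {p=-2, q=-10}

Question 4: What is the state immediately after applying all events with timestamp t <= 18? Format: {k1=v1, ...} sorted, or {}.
Apply events with t <= 18 (2 events):
  after event 1 (t=8: DEC q by 6): {q=-6}
  after event 2 (t=17: INC p by 13): {p=13, q=-6}

Answer: {p=13, q=-6}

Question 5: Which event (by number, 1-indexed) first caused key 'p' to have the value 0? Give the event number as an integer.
Looking for first event where p becomes 0:
  event 2: p = 13
  event 3: p = 22
  event 4: p 22 -> 0  <-- first match

Answer: 4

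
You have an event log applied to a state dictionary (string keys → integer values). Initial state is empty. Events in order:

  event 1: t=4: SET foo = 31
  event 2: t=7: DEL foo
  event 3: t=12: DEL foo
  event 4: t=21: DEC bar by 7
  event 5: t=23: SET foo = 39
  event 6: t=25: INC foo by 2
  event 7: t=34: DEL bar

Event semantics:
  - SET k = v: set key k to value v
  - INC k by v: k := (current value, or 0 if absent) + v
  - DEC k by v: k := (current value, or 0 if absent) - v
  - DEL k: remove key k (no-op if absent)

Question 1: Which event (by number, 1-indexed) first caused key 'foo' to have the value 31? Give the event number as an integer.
Looking for first event where foo becomes 31:
  event 1: foo (absent) -> 31  <-- first match

Answer: 1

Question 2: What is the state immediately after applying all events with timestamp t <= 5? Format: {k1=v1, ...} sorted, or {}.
Apply events with t <= 5 (1 events):
  after event 1 (t=4: SET foo = 31): {foo=31}

Answer: {foo=31}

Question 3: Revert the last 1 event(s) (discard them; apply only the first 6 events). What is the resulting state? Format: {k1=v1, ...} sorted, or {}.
Answer: {bar=-7, foo=41}

Derivation:
Keep first 6 events (discard last 1):
  after event 1 (t=4: SET foo = 31): {foo=31}
  after event 2 (t=7: DEL foo): {}
  after event 3 (t=12: DEL foo): {}
  after event 4 (t=21: DEC bar by 7): {bar=-7}
  after event 5 (t=23: SET foo = 39): {bar=-7, foo=39}
  after event 6 (t=25: INC foo by 2): {bar=-7, foo=41}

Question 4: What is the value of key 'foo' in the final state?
Answer: 41

Derivation:
Track key 'foo' through all 7 events:
  event 1 (t=4: SET foo = 31): foo (absent) -> 31
  event 2 (t=7: DEL foo): foo 31 -> (absent)
  event 3 (t=12: DEL foo): foo (absent) -> (absent)
  event 4 (t=21: DEC bar by 7): foo unchanged
  event 5 (t=23: SET foo = 39): foo (absent) -> 39
  event 6 (t=25: INC foo by 2): foo 39 -> 41
  event 7 (t=34: DEL bar): foo unchanged
Final: foo = 41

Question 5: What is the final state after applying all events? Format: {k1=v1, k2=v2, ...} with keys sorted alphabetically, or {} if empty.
Answer: {foo=41}

Derivation:
  after event 1 (t=4: SET foo = 31): {foo=31}
  after event 2 (t=7: DEL foo): {}
  after event 3 (t=12: DEL foo): {}
  after event 4 (t=21: DEC bar by 7): {bar=-7}
  after event 5 (t=23: SET foo = 39): {bar=-7, foo=39}
  after event 6 (t=25: INC foo by 2): {bar=-7, foo=41}
  after event 7 (t=34: DEL bar): {foo=41}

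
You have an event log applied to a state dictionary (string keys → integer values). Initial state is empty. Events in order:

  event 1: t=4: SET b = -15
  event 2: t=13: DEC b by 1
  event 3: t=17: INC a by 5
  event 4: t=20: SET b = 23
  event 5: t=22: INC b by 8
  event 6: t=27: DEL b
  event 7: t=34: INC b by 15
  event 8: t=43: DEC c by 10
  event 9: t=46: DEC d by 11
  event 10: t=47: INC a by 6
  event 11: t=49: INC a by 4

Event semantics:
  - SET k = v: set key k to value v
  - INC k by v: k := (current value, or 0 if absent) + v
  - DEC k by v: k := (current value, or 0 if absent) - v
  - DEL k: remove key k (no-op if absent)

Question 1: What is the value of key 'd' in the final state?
Answer: -11

Derivation:
Track key 'd' through all 11 events:
  event 1 (t=4: SET b = -15): d unchanged
  event 2 (t=13: DEC b by 1): d unchanged
  event 3 (t=17: INC a by 5): d unchanged
  event 4 (t=20: SET b = 23): d unchanged
  event 5 (t=22: INC b by 8): d unchanged
  event 6 (t=27: DEL b): d unchanged
  event 7 (t=34: INC b by 15): d unchanged
  event 8 (t=43: DEC c by 10): d unchanged
  event 9 (t=46: DEC d by 11): d (absent) -> -11
  event 10 (t=47: INC a by 6): d unchanged
  event 11 (t=49: INC a by 4): d unchanged
Final: d = -11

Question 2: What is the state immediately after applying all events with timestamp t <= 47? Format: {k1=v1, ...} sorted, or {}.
Answer: {a=11, b=15, c=-10, d=-11}

Derivation:
Apply events with t <= 47 (10 events):
  after event 1 (t=4: SET b = -15): {b=-15}
  after event 2 (t=13: DEC b by 1): {b=-16}
  after event 3 (t=17: INC a by 5): {a=5, b=-16}
  after event 4 (t=20: SET b = 23): {a=5, b=23}
  after event 5 (t=22: INC b by 8): {a=5, b=31}
  after event 6 (t=27: DEL b): {a=5}
  after event 7 (t=34: INC b by 15): {a=5, b=15}
  after event 8 (t=43: DEC c by 10): {a=5, b=15, c=-10}
  after event 9 (t=46: DEC d by 11): {a=5, b=15, c=-10, d=-11}
  after event 10 (t=47: INC a by 6): {a=11, b=15, c=-10, d=-11}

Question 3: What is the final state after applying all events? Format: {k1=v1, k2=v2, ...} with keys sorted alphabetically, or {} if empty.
  after event 1 (t=4: SET b = -15): {b=-15}
  after event 2 (t=13: DEC b by 1): {b=-16}
  after event 3 (t=17: INC a by 5): {a=5, b=-16}
  after event 4 (t=20: SET b = 23): {a=5, b=23}
  after event 5 (t=22: INC b by 8): {a=5, b=31}
  after event 6 (t=27: DEL b): {a=5}
  after event 7 (t=34: INC b by 15): {a=5, b=15}
  after event 8 (t=43: DEC c by 10): {a=5, b=15, c=-10}
  after event 9 (t=46: DEC d by 11): {a=5, b=15, c=-10, d=-11}
  after event 10 (t=47: INC a by 6): {a=11, b=15, c=-10, d=-11}
  after event 11 (t=49: INC a by 4): {a=15, b=15, c=-10, d=-11}

Answer: {a=15, b=15, c=-10, d=-11}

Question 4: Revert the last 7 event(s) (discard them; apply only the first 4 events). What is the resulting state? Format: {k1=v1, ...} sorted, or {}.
Keep first 4 events (discard last 7):
  after event 1 (t=4: SET b = -15): {b=-15}
  after event 2 (t=13: DEC b by 1): {b=-16}
  after event 3 (t=17: INC a by 5): {a=5, b=-16}
  after event 4 (t=20: SET b = 23): {a=5, b=23}

Answer: {a=5, b=23}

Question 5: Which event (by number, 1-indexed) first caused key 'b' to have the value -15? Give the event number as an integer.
Answer: 1

Derivation:
Looking for first event where b becomes -15:
  event 1: b (absent) -> -15  <-- first match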